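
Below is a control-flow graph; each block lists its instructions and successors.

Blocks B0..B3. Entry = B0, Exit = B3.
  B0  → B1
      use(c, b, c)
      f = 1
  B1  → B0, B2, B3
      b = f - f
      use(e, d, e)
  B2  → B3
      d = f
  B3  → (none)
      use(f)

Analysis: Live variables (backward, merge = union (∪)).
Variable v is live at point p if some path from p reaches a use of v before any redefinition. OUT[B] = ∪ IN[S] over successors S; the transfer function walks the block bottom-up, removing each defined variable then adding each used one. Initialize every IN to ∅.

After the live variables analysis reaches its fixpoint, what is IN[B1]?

Fixpoint table:
  B0: | IN={b, c, d, e} | OUT={c, d, e, f}
  B1: | IN={c, d, e, f} | OUT={b, c, d, e, f}
  B2: | IN={f} | OUT={f}
  B3: | IN={f} | OUT={}

Merge at B1: OUT[B1] = IN[B0] ⊔ IN[B2] ⊔ IN[B3] = {b, c, d, e, f}
Applying B1's transfer function to that OUT value gives IN[B1] (row B1 above).

Answer: {c, d, e, f}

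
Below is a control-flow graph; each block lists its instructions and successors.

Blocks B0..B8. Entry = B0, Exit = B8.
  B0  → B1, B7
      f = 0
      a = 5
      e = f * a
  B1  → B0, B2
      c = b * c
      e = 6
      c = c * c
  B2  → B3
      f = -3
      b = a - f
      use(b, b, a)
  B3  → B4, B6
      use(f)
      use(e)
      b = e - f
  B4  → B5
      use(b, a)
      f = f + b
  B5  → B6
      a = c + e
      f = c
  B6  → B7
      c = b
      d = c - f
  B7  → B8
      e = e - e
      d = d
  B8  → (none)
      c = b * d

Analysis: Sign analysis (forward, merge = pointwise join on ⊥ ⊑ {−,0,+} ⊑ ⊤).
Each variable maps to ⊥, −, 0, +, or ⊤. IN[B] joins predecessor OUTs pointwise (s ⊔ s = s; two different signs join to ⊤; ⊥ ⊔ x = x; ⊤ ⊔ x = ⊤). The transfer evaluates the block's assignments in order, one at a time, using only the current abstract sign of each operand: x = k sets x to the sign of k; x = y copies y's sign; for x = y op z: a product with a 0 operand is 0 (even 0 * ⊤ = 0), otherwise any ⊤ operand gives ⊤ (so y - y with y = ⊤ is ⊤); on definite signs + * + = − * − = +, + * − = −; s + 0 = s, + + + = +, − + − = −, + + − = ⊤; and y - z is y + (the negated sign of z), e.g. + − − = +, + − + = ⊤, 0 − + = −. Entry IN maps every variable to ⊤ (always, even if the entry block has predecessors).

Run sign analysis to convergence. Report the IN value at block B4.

Answer: {a: +, b: +, c: ⊤, d: ⊤, e: +, f: -}

Trace:
Fixpoint table:
  B0:  IN=(all ⊤)  OUT={a:+, e:0, f:0; rest ⊤}
  B1:  IN={a:+, e:0, f:0; rest ⊤}  OUT={a:+, e:+, f:0; rest ⊤}
  B2:  IN={a:+, e:+, f:0; rest ⊤}  OUT={a:+, b:+, e:+, f:-; rest ⊤}
  B3:  IN={a:+, b:+, e:+, f:-; rest ⊤}  OUT={a:+, b:+, e:+, f:-; rest ⊤}
  B4:  IN={a:+, b:+, e:+, f:-; rest ⊤}  OUT={a:+, b:+, e:+; rest ⊤}
  B5:  IN={a:+, b:+, e:+; rest ⊤}  OUT={b:+, e:+; rest ⊤}
  B6:  IN={b:+, e:+; rest ⊤}  OUT={b:+, c:+, e:+; rest ⊤}
  B7:  IN=(all ⊤)  OUT=(all ⊤)
  B8:  IN=(all ⊤)  OUT=(all ⊤)

Merge at B4: IN[B4] = OUT[B3] = {a: +, b: +, c: ⊤, d: ⊤, e: +, f: -}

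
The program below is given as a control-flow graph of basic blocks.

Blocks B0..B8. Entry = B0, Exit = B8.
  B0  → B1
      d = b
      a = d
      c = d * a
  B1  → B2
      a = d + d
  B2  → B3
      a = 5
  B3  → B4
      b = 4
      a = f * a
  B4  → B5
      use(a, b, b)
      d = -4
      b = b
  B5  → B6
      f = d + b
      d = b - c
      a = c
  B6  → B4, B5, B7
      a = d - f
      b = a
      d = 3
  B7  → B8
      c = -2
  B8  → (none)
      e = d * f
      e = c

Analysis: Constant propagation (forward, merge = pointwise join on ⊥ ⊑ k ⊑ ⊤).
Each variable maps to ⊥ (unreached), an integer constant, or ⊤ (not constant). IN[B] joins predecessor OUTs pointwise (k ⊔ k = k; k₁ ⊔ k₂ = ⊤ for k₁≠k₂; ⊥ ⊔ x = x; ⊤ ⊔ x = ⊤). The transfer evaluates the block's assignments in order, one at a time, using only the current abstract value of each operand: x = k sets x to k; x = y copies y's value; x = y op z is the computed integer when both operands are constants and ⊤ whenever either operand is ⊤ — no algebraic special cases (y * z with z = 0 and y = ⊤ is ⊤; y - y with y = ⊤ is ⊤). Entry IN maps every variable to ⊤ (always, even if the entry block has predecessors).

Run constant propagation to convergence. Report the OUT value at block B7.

Fixpoint table:
  B0:  IN=(all ⊤)  OUT=(all ⊤)
  B1:  IN=(all ⊤)  OUT=(all ⊤)
  B2:  IN=(all ⊤)  OUT={a:5; rest ⊤}
  B3:  IN={a:5; rest ⊤}  OUT={b:4; rest ⊤}
  B4:  IN=(all ⊤)  OUT={d:-4; rest ⊤}
  B5:  IN=(all ⊤)  OUT=(all ⊤)
  B6:  IN=(all ⊤)  OUT={d:3; rest ⊤}
  B7:  IN={d:3; rest ⊤}  OUT={c:-2, d:3; rest ⊤}
  B8:  IN={c:-2, d:3; rest ⊤}  OUT={c:-2, d:3, e:-2; rest ⊤}

Merge at B7: IN[B7] = OUT[B6] = {a: ⊤, b: ⊤, c: ⊤, d: 3, e: ⊤, f: ⊤}
Applying B7's transfer function to that IN value gives OUT[B7] (row B7 above).

Answer: {a: ⊤, b: ⊤, c: -2, d: 3, e: ⊤, f: ⊤}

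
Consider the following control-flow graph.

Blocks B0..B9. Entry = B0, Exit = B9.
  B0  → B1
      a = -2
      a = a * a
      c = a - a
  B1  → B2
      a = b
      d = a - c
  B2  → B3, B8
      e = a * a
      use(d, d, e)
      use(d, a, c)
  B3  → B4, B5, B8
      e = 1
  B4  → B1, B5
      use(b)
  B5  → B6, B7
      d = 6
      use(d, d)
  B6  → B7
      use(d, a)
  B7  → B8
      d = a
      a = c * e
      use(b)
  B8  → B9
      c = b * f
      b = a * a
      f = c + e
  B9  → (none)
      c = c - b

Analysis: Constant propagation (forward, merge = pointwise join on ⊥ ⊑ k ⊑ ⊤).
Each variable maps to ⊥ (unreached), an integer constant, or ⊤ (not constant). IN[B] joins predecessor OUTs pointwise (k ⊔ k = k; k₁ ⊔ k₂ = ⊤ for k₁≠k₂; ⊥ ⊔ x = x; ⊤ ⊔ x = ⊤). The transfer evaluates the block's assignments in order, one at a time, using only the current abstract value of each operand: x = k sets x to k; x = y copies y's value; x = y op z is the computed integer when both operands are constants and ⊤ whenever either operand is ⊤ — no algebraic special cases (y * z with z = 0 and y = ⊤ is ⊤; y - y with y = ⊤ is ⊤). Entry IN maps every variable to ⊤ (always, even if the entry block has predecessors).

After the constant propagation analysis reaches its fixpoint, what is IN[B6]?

Converged values:
  B0:   IN=(all ⊤)   OUT={a:4, c:0; rest ⊤}
  B1:   IN={c:0; rest ⊤}   OUT={c:0; rest ⊤}
  B2:   IN={c:0; rest ⊤}   OUT={c:0; rest ⊤}
  B3:   IN={c:0; rest ⊤}   OUT={c:0, e:1; rest ⊤}
  B4:   IN={c:0, e:1; rest ⊤}   OUT={c:0, e:1; rest ⊤}
  B5:   IN={c:0, e:1; rest ⊤}   OUT={c:0, d:6, e:1; rest ⊤}
  B6:   IN={c:0, d:6, e:1; rest ⊤}   OUT={c:0, d:6, e:1; rest ⊤}
  B7:   IN={c:0, d:6, e:1; rest ⊤}   OUT={a:0, c:0, e:1; rest ⊤}
  B8:   IN={c:0; rest ⊤}   OUT=(all ⊤)
  B9:   IN=(all ⊤)   OUT=(all ⊤)

Merge at B6: IN[B6] = OUT[B5] = {a: ⊤, b: ⊤, c: 0, d: 6, e: 1, f: ⊤}

Answer: {a: ⊤, b: ⊤, c: 0, d: 6, e: 1, f: ⊤}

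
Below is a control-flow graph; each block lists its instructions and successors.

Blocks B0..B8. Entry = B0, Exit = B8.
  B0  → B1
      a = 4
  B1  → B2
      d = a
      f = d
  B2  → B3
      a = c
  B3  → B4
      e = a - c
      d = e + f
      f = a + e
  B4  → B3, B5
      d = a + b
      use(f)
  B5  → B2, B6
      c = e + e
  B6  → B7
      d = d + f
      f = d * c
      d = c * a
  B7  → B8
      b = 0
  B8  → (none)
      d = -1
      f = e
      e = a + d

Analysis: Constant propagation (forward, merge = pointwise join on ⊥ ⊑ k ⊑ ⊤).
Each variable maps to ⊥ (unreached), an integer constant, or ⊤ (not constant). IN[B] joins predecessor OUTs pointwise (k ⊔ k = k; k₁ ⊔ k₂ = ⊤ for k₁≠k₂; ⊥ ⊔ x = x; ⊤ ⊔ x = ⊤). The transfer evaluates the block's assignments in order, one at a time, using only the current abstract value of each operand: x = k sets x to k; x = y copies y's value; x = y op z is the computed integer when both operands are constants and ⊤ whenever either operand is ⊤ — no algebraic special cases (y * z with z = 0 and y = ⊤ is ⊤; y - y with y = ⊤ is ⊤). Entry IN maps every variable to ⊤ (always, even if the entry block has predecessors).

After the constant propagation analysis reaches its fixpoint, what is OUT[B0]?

Fixpoint table:
  B0: | IN=(all ⊤) | OUT={a:4; rest ⊤}
  B1: | IN={a:4; rest ⊤} | OUT={a:4, d:4, f:4; rest ⊤}
  B2: | IN=(all ⊤) | OUT=(all ⊤)
  B3: | IN=(all ⊤) | OUT=(all ⊤)
  B4: | IN=(all ⊤) | OUT=(all ⊤)
  B5: | IN=(all ⊤) | OUT=(all ⊤)
  B6: | IN=(all ⊤) | OUT=(all ⊤)
  B7: | IN=(all ⊤) | OUT={b:0; rest ⊤}
  B8: | IN={b:0; rest ⊤} | OUT={b:0, d:-1; rest ⊤}

B0 is the boundary node: IN[B0] = {a: ⊤, b: ⊤, c: ⊤, d: ⊤, e: ⊤, f: ⊤}
Applying B0's transfer function to that IN value gives OUT[B0] (row B0 above).

Answer: {a: 4, b: ⊤, c: ⊤, d: ⊤, e: ⊤, f: ⊤}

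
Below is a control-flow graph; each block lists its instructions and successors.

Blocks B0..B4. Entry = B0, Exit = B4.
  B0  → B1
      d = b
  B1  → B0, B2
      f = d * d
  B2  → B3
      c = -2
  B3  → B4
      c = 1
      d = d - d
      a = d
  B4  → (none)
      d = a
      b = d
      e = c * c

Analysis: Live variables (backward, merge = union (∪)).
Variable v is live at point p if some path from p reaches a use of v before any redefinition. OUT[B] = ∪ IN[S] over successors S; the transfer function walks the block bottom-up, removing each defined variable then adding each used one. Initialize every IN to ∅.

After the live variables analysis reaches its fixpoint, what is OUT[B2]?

Fixpoint table:
  B0: | IN={b} | OUT={b, d}
  B1: | IN={b, d} | OUT={b, d}
  B2: | IN={d} | OUT={d}
  B3: | IN={d} | OUT={a, c}
  B4: | IN={a, c} | OUT={}

Merge at B2: OUT[B2] = IN[B3] = {d}

Answer: {d}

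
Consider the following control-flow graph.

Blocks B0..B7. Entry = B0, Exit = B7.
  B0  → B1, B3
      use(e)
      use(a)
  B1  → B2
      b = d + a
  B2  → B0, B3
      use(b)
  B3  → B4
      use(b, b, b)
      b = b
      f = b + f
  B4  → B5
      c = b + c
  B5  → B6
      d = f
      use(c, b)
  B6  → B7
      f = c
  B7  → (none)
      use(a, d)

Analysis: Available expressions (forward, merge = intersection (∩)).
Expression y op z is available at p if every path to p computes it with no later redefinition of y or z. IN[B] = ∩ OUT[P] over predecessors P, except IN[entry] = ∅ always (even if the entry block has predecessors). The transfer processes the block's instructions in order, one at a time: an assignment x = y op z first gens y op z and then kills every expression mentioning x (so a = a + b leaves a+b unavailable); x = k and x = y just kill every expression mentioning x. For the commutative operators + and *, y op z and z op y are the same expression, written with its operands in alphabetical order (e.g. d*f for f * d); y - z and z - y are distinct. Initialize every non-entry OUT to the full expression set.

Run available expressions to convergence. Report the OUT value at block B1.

Answer: {a+d}

Trace:
Fixpoint table:
  B0:  IN={}  OUT={}
  B1:  IN={}  OUT={a+d}
  B2:  IN={a+d}  OUT={a+d}
  B3:  IN={}  OUT={}
  B4:  IN={}  OUT={}
  B5:  IN={}  OUT={}
  B6:  IN={}  OUT={}
  B7:  IN={}  OUT={}

Merge at B1: IN[B1] = OUT[B0] = {}
Applying B1's transfer function to that IN value gives OUT[B1] (row B1 above).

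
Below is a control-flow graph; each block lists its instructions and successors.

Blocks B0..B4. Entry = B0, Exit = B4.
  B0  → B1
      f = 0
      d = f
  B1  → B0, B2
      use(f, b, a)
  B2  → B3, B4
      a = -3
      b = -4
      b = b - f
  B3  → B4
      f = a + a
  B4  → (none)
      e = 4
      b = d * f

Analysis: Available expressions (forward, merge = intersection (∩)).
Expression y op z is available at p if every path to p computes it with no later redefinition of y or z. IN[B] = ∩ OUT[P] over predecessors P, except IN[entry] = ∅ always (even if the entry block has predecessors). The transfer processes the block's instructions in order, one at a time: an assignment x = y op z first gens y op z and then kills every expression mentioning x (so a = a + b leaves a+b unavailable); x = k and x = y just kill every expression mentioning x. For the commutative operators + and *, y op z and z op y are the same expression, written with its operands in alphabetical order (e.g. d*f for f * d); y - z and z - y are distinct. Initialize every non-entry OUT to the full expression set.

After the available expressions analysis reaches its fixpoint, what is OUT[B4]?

Answer: {d*f}

Trace:
Fixpoint table:
  B0:  IN={}  OUT={}
  B1:  IN={}  OUT={}
  B2:  IN={}  OUT={}
  B3:  IN={}  OUT={a+a}
  B4:  IN={}  OUT={d*f}

Merge at B4: IN[B4] = OUT[B2] ∩ OUT[B3] = {}
Applying B4's transfer function to that IN value gives OUT[B4] (row B4 above).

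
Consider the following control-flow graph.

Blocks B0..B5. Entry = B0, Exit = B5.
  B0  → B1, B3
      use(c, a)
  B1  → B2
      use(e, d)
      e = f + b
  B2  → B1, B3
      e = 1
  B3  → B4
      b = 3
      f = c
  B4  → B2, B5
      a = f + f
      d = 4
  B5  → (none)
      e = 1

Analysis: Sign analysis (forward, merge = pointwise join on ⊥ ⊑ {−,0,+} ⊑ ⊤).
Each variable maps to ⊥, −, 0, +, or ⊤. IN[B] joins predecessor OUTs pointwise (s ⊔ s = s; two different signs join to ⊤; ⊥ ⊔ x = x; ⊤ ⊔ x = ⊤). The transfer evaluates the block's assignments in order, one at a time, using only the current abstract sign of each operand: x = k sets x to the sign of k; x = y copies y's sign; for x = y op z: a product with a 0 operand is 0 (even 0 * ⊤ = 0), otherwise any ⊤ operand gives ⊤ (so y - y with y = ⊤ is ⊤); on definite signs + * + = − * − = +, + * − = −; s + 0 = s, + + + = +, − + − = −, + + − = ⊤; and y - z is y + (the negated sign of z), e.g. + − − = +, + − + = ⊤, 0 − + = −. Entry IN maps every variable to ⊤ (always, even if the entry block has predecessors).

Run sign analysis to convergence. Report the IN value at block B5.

Answer: {a: ⊤, b: +, c: ⊤, d: +, e: ⊤, f: ⊤}

Working:
Per-block solution:
  B0:   IN=(all ⊤)   OUT=(all ⊤)
  B1:   IN=(all ⊤)   OUT=(all ⊤)
  B2:   IN=(all ⊤)   OUT={e:+; rest ⊤}
  B3:   IN=(all ⊤)   OUT={b:+; rest ⊤}
  B4:   IN={b:+; rest ⊤}   OUT={b:+, d:+; rest ⊤}
  B5:   IN={b:+, d:+; rest ⊤}   OUT={b:+, d:+, e:+; rest ⊤}

Merge at B5: IN[B5] = OUT[B4] = {a: ⊤, b: +, c: ⊤, d: +, e: ⊤, f: ⊤}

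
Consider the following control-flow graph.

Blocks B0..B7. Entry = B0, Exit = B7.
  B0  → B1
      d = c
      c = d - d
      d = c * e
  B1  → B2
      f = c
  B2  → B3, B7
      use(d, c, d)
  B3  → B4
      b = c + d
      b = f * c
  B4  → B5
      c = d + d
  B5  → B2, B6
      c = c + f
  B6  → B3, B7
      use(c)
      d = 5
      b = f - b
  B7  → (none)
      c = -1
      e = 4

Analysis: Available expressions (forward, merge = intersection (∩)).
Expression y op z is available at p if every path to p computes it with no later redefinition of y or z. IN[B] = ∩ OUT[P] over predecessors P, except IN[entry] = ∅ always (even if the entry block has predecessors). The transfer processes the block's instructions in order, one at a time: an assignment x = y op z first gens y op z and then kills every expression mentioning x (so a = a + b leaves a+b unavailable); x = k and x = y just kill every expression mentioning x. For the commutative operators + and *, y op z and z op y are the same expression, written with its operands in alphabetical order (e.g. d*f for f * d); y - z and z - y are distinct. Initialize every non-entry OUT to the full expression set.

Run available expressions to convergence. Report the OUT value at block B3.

Fixpoint table:
  B0:  IN={}  OUT={c*e}
  B1:  IN={c*e}  OUT={c*e}
  B2:  IN={}  OUT={}
  B3:  IN={}  OUT={c*f, c+d}
  B4:  IN={c*f, c+d}  OUT={d+d}
  B5:  IN={d+d}  OUT={d+d}
  B6:  IN={d+d}  OUT={}
  B7:  IN={}  OUT={}

Merge at B3: IN[B3] = OUT[B2] ∩ OUT[B6] = {}
Applying B3's transfer function to that IN value gives OUT[B3] (row B3 above).

Answer: {c*f, c+d}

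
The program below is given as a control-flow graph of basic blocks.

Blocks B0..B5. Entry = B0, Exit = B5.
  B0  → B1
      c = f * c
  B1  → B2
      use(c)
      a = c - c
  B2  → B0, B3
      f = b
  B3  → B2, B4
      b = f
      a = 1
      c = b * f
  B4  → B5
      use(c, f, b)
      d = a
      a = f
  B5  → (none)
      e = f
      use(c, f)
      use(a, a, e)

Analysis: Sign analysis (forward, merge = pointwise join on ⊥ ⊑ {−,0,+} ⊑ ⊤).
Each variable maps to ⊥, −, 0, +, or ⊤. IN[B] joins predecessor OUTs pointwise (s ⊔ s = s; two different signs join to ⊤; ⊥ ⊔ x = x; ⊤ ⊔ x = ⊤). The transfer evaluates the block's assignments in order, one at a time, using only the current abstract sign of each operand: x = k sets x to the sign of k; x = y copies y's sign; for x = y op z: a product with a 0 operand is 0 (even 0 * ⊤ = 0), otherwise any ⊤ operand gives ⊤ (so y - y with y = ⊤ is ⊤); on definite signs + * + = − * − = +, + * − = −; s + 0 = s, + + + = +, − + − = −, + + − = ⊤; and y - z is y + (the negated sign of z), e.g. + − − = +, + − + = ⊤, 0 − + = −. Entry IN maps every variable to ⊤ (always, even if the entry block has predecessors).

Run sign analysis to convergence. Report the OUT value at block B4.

Answer: {a: ⊤, b: ⊤, c: ⊤, d: +, e: ⊤, f: ⊤}

Derivation:
Converged values:
  B0: | IN=(all ⊤) | OUT=(all ⊤)
  B1: | IN=(all ⊤) | OUT=(all ⊤)
  B2: | IN=(all ⊤) | OUT=(all ⊤)
  B3: | IN=(all ⊤) | OUT={a:+; rest ⊤}
  B4: | IN={a:+; rest ⊤} | OUT={d:+; rest ⊤}
  B5: | IN={d:+; rest ⊤} | OUT={d:+; rest ⊤}

Merge at B4: IN[B4] = OUT[B3] = {a: +, b: ⊤, c: ⊤, d: ⊤, e: ⊤, f: ⊤}
Applying B4's transfer function to that IN value gives OUT[B4] (row B4 above).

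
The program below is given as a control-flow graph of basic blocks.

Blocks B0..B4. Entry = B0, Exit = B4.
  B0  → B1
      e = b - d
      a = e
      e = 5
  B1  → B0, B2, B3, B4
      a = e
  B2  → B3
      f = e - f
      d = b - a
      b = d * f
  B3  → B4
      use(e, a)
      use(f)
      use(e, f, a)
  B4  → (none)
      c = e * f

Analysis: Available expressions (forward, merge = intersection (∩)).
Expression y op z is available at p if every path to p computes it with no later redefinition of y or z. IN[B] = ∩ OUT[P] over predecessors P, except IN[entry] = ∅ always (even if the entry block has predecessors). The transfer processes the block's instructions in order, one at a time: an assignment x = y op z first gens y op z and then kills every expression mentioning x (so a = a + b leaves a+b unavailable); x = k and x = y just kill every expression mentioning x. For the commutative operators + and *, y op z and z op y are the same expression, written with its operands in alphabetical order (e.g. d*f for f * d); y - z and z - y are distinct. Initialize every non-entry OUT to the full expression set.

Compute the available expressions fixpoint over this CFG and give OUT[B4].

Answer: {e*f}

Working:
Per-block solution:
  B0:   IN={}   OUT={b-d}
  B1:   IN={b-d}   OUT={b-d}
  B2:   IN={b-d}   OUT={d*f}
  B3:   IN={}   OUT={}
  B4:   IN={}   OUT={e*f}

Merge at B4: IN[B4] = OUT[B1] ∩ OUT[B3] = {}
Applying B4's transfer function to that IN value gives OUT[B4] (row B4 above).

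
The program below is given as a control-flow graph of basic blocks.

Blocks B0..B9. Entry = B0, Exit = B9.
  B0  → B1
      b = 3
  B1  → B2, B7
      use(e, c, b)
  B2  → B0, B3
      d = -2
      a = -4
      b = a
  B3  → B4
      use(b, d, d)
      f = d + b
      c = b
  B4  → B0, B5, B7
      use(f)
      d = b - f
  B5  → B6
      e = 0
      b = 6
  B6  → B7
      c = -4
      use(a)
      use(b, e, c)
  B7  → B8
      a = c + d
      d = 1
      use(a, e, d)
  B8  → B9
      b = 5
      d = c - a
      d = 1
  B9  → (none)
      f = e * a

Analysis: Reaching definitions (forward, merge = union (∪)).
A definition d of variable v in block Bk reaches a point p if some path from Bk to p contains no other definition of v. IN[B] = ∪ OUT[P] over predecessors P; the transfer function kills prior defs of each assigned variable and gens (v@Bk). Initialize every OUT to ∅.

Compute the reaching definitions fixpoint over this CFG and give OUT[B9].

Answer: {a@B7, b@B8, c@B3, c@B6, d@B8, e@B5, f@B9}

Trace:
Per-block solution:
  B0: | IN={a@B2, b@B2, c@B3, d@B2, d@B4, f@B3} | OUT={a@B2, b@B0, c@B3, d@B2, d@B4, f@B3}
  B1: | IN={a@B2, b@B0, c@B3, d@B2, d@B4, f@B3} | OUT={a@B2, b@B0, c@B3, d@B2, d@B4, f@B3}
  B2: | IN={a@B2, b@B0, c@B3, d@B2, d@B4, f@B3} | OUT={a@B2, b@B2, c@B3, d@B2, f@B3}
  B3: | IN={a@B2, b@B2, c@B3, d@B2, f@B3} | OUT={a@B2, b@B2, c@B3, d@B2, f@B3}
  B4: | IN={a@B2, b@B2, c@B3, d@B2, f@B3} | OUT={a@B2, b@B2, c@B3, d@B4, f@B3}
  B5: | IN={a@B2, b@B2, c@B3, d@B4, f@B3} | OUT={a@B2, b@B5, c@B3, d@B4, e@B5, f@B3}
  B6: | IN={a@B2, b@B5, c@B3, d@B4, e@B5, f@B3} | OUT={a@B2, b@B5, c@B6, d@B4, e@B5, f@B3}
  B7: | IN={a@B2, b@B0, b@B2, b@B5, c@B3, c@B6, d@B2, d@B4, e@B5, f@B3} | OUT={a@B7, b@B0, b@B2, b@B5, c@B3, c@B6, d@B7, e@B5, f@B3}
  B8: | IN={a@B7, b@B0, b@B2, b@B5, c@B3, c@B6, d@B7, e@B5, f@B3} | OUT={a@B7, b@B8, c@B3, c@B6, d@B8, e@B5, f@B3}
  B9: | IN={a@B7, b@B8, c@B3, c@B6, d@B8, e@B5, f@B3} | OUT={a@B7, b@B8, c@B3, c@B6, d@B8, e@B5, f@B9}

Merge at B9: IN[B9] = OUT[B8] = {a@B7, b@B8, c@B3, c@B6, d@B8, e@B5, f@B3}
Applying B9's transfer function to that IN value gives OUT[B9] (row B9 above).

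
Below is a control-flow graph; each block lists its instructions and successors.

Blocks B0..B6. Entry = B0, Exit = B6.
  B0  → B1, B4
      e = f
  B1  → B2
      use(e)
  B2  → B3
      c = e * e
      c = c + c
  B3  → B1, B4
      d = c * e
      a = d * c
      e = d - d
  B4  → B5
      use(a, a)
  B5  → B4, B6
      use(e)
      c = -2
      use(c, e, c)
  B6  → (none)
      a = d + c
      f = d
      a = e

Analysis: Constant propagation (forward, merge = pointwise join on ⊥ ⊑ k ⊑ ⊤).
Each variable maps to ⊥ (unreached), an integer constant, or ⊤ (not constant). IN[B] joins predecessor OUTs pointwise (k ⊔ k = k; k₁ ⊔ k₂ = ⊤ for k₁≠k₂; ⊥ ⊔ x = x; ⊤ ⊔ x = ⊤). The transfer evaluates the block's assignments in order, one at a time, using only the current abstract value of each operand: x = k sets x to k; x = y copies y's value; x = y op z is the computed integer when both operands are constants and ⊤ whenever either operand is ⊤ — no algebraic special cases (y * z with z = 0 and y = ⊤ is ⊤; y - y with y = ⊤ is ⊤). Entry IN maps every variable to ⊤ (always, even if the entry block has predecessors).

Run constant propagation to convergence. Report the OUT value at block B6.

Answer: {a: ⊤, b: ⊤, c: -2, d: ⊤, e: ⊤, f: ⊤}

Working:
Fixpoint table:
  B0:   IN=(all ⊤)   OUT=(all ⊤)
  B1:   IN=(all ⊤)   OUT=(all ⊤)
  B2:   IN=(all ⊤)   OUT=(all ⊤)
  B3:   IN=(all ⊤)   OUT=(all ⊤)
  B4:   IN=(all ⊤)   OUT=(all ⊤)
  B5:   IN=(all ⊤)   OUT={c:-2; rest ⊤}
  B6:   IN={c:-2; rest ⊤}   OUT={c:-2; rest ⊤}

Merge at B6: IN[B6] = OUT[B5] = {a: ⊤, b: ⊤, c: -2, d: ⊤, e: ⊤, f: ⊤}
Applying B6's transfer function to that IN value gives OUT[B6] (row B6 above).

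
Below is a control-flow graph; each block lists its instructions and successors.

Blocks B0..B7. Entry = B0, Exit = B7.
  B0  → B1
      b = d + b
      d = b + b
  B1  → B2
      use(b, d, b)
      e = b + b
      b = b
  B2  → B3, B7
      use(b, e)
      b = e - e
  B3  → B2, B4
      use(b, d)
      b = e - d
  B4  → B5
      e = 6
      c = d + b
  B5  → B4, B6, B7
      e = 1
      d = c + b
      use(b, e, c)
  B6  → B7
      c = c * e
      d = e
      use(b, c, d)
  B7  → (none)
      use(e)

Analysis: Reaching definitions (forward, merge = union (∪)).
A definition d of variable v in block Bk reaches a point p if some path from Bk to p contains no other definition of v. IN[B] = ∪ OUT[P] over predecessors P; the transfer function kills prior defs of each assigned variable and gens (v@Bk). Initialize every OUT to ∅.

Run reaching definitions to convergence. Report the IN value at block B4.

Answer: {b@B3, c@B4, d@B0, d@B5, e@B1, e@B5}

Trace:
Fixpoint table:
  B0:   IN={}   OUT={b@B0, d@B0}
  B1:   IN={b@B0, d@B0}   OUT={b@B1, d@B0, e@B1}
  B2:   IN={b@B1, b@B3, d@B0, e@B1}   OUT={b@B2, d@B0, e@B1}
  B3:   IN={b@B2, d@B0, e@B1}   OUT={b@B3, d@B0, e@B1}
  B4:   IN={b@B3, c@B4, d@B0, d@B5, e@B1, e@B5}   OUT={b@B3, c@B4, d@B0, d@B5, e@B4}
  B5:   IN={b@B3, c@B4, d@B0, d@B5, e@B4}   OUT={b@B3, c@B4, d@B5, e@B5}
  B6:   IN={b@B3, c@B4, d@B5, e@B5}   OUT={b@B3, c@B6, d@B6, e@B5}
  B7:   IN={b@B2, b@B3, c@B4, c@B6, d@B0, d@B5, d@B6, e@B1, e@B5}   OUT={b@B2, b@B3, c@B4, c@B6, d@B0, d@B5, d@B6, e@B1, e@B5}

Merge at B4: IN[B4] = OUT[B3] ⊔ OUT[B5] = {b@B3, c@B4, d@B0, d@B5, e@B1, e@B5}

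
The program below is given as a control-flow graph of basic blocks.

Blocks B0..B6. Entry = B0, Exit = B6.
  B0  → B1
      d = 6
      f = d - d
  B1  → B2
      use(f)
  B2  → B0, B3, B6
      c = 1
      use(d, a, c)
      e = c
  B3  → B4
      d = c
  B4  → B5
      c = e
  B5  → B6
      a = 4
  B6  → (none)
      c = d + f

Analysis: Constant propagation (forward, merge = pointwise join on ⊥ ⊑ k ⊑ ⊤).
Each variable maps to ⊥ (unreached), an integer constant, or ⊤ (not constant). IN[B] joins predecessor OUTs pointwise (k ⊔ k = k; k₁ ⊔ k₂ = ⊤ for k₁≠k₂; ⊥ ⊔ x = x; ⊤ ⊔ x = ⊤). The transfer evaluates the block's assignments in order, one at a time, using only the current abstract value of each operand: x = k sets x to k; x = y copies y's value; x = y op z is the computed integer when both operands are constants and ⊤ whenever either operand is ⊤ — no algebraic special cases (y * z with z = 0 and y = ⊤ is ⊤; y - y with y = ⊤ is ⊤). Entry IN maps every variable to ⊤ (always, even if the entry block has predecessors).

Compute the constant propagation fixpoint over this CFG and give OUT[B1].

Answer: {a: ⊤, b: ⊤, c: ⊤, d: 6, e: ⊤, f: 0}

Working:
Per-block solution:
  B0:   IN=(all ⊤)   OUT={d:6, f:0; rest ⊤}
  B1:   IN={d:6, f:0; rest ⊤}   OUT={d:6, f:0; rest ⊤}
  B2:   IN={d:6, f:0; rest ⊤}   OUT={c:1, d:6, e:1, f:0; rest ⊤}
  B3:   IN={c:1, d:6, e:1, f:0; rest ⊤}   OUT={c:1, d:1, e:1, f:0; rest ⊤}
  B4:   IN={c:1, d:1, e:1, f:0; rest ⊤}   OUT={c:1, d:1, e:1, f:0; rest ⊤}
  B5:   IN={c:1, d:1, e:1, f:0; rest ⊤}   OUT={a:4, c:1, d:1, e:1, f:0; rest ⊤}
  B6:   IN={c:1, e:1, f:0; rest ⊤}   OUT={e:1, f:0; rest ⊤}

Merge at B1: IN[B1] = OUT[B0] = {a: ⊤, b: ⊤, c: ⊤, d: 6, e: ⊤, f: 0}
Applying B1's transfer function to that IN value gives OUT[B1] (row B1 above).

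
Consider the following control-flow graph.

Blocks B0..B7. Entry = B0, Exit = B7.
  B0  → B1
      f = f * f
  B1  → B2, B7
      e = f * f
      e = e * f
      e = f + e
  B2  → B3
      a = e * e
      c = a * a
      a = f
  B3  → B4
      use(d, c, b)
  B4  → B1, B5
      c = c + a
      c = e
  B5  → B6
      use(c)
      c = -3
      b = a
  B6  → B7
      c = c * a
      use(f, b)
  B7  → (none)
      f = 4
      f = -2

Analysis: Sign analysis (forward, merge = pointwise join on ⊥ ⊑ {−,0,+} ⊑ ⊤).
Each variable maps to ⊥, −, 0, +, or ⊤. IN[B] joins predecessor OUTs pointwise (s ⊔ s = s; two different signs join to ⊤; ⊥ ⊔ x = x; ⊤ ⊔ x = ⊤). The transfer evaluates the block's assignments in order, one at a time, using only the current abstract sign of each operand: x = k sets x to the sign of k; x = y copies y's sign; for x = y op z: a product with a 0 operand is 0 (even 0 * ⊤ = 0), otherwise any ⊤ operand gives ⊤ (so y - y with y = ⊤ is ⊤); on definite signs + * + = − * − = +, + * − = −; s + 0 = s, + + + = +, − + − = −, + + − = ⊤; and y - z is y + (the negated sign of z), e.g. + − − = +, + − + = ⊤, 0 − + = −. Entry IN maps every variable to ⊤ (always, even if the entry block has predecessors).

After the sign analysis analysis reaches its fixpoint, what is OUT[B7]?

Answer: {a: ⊤, b: ⊤, c: ⊤, d: ⊤, e: ⊤, f: -}

Derivation:
Converged values:
  B0:  IN=(all ⊤)  OUT=(all ⊤)
  B1:  IN=(all ⊤)  OUT=(all ⊤)
  B2:  IN=(all ⊤)  OUT=(all ⊤)
  B3:  IN=(all ⊤)  OUT=(all ⊤)
  B4:  IN=(all ⊤)  OUT=(all ⊤)
  B5:  IN=(all ⊤)  OUT={c:-; rest ⊤}
  B6:  IN={c:-; rest ⊤}  OUT=(all ⊤)
  B7:  IN=(all ⊤)  OUT={f:-; rest ⊤}

Merge at B7: IN[B7] = OUT[B1] ⊔ OUT[B6] = {a: ⊤, b: ⊤, c: ⊤, d: ⊤, e: ⊤, f: ⊤}
Applying B7's transfer function to that IN value gives OUT[B7] (row B7 above).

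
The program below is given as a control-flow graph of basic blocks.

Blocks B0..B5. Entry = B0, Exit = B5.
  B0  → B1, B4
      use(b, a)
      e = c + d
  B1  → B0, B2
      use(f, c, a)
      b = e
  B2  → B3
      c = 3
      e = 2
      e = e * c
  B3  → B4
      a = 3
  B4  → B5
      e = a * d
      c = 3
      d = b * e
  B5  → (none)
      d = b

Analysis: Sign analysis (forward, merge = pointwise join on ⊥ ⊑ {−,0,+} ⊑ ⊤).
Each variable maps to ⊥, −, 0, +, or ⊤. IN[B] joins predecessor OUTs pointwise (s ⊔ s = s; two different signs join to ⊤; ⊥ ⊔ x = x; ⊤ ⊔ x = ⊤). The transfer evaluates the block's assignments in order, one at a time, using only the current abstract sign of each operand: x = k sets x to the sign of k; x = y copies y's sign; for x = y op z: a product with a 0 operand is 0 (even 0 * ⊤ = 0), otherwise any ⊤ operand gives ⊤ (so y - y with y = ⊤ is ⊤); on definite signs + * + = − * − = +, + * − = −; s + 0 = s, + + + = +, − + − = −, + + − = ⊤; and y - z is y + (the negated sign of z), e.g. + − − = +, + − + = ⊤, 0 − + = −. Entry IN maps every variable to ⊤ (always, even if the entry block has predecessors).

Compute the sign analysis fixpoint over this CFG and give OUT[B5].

Answer: {a: ⊤, b: ⊤, c: +, d: ⊤, e: ⊤, f: ⊤}

Trace:
Per-block solution:
  B0: | IN=(all ⊤) | OUT=(all ⊤)
  B1: | IN=(all ⊤) | OUT=(all ⊤)
  B2: | IN=(all ⊤) | OUT={c:+, e:+; rest ⊤}
  B3: | IN={c:+, e:+; rest ⊤} | OUT={a:+, c:+, e:+; rest ⊤}
  B4: | IN=(all ⊤) | OUT={c:+; rest ⊤}
  B5: | IN={c:+; rest ⊤} | OUT={c:+; rest ⊤}

Merge at B5: IN[B5] = OUT[B4] = {a: ⊤, b: ⊤, c: +, d: ⊤, e: ⊤, f: ⊤}
Applying B5's transfer function to that IN value gives OUT[B5] (row B5 above).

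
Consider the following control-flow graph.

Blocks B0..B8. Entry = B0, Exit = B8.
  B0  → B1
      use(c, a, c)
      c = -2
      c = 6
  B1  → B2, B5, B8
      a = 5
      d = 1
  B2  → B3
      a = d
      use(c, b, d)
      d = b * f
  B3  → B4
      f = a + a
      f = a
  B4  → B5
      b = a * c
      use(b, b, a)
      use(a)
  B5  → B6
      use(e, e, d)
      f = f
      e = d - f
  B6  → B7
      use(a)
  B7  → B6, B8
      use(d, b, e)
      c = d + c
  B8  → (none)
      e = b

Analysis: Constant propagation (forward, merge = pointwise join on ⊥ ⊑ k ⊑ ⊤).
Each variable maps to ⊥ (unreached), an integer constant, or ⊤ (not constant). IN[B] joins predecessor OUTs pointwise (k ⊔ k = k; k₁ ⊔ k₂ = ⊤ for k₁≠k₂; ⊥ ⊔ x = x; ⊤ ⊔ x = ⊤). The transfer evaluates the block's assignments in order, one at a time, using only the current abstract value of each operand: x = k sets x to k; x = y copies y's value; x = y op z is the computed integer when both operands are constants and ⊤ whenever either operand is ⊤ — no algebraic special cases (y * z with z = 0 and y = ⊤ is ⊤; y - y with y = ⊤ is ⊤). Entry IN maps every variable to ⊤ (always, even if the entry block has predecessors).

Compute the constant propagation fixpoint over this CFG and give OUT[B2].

Converged values:
  B0: | IN=(all ⊤) | OUT={c:6; rest ⊤}
  B1: | IN={c:6; rest ⊤} | OUT={a:5, c:6, d:1; rest ⊤}
  B2: | IN={a:5, c:6, d:1; rest ⊤} | OUT={a:1, c:6; rest ⊤}
  B3: | IN={a:1, c:6; rest ⊤} | OUT={a:1, c:6, f:1; rest ⊤}
  B4: | IN={a:1, c:6, f:1; rest ⊤} | OUT={a:1, b:6, c:6, f:1; rest ⊤}
  B5: | IN={c:6; rest ⊤} | OUT={c:6; rest ⊤}
  B6: | IN=(all ⊤) | OUT=(all ⊤)
  B7: | IN=(all ⊤) | OUT=(all ⊤)
  B8: | IN=(all ⊤) | OUT=(all ⊤)

Merge at B2: IN[B2] = OUT[B1] = {a: 5, b: ⊤, c: 6, d: 1, e: ⊤, f: ⊤}
Applying B2's transfer function to that IN value gives OUT[B2] (row B2 above).

Answer: {a: 1, b: ⊤, c: 6, d: ⊤, e: ⊤, f: ⊤}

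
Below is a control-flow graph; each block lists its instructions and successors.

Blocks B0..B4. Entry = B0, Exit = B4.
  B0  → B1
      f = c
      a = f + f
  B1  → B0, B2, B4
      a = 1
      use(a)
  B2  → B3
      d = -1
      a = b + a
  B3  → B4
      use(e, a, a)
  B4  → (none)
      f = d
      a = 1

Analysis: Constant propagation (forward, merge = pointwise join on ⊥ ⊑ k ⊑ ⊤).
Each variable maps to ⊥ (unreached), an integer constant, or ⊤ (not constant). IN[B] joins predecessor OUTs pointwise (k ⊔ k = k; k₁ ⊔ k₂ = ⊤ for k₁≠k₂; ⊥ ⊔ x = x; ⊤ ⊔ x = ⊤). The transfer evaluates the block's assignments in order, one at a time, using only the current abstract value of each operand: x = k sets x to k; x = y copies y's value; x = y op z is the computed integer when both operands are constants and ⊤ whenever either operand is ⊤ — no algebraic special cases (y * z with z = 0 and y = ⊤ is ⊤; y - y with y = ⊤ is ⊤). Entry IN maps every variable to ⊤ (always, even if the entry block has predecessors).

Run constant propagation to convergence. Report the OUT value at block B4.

Converged values:
  B0:   IN=(all ⊤)   OUT=(all ⊤)
  B1:   IN=(all ⊤)   OUT={a:1; rest ⊤}
  B2:   IN={a:1; rest ⊤}   OUT={d:-1; rest ⊤}
  B3:   IN={d:-1; rest ⊤}   OUT={d:-1; rest ⊤}
  B4:   IN=(all ⊤)   OUT={a:1; rest ⊤}

Merge at B4: IN[B4] = OUT[B1] ⊔ OUT[B3] = {a: ⊤, b: ⊤, c: ⊤, d: ⊤, e: ⊤, f: ⊤}
Applying B4's transfer function to that IN value gives OUT[B4] (row B4 above).

Answer: {a: 1, b: ⊤, c: ⊤, d: ⊤, e: ⊤, f: ⊤}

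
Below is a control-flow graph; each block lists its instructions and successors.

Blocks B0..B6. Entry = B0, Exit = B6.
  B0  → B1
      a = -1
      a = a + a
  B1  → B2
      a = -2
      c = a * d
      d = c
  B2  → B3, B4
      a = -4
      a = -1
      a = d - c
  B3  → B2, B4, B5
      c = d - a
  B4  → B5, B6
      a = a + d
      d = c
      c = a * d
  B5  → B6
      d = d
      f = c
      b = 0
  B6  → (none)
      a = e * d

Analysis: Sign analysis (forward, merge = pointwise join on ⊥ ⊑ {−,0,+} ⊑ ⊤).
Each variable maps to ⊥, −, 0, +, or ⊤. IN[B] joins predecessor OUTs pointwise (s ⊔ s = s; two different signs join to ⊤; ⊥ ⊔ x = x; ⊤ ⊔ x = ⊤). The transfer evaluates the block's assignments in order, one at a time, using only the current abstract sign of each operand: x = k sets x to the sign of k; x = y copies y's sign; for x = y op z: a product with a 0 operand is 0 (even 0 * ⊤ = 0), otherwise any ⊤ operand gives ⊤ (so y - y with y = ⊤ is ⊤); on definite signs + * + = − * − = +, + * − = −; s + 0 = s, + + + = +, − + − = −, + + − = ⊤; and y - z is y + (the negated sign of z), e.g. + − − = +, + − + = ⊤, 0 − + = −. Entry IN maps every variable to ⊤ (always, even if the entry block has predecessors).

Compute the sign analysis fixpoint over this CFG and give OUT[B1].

Answer: {a: -, b: ⊤, c: ⊤, d: ⊤, e: ⊤, f: ⊤}

Derivation:
Per-block solution:
  B0:  IN=(all ⊤)  OUT={a:-; rest ⊤}
  B1:  IN={a:-; rest ⊤}  OUT={a:-; rest ⊤}
  B2:  IN=(all ⊤)  OUT=(all ⊤)
  B3:  IN=(all ⊤)  OUT=(all ⊤)
  B4:  IN=(all ⊤)  OUT=(all ⊤)
  B5:  IN=(all ⊤)  OUT={b:0; rest ⊤}
  B6:  IN=(all ⊤)  OUT=(all ⊤)

Merge at B1: IN[B1] = OUT[B0] = {a: -, b: ⊤, c: ⊤, d: ⊤, e: ⊤, f: ⊤}
Applying B1's transfer function to that IN value gives OUT[B1] (row B1 above).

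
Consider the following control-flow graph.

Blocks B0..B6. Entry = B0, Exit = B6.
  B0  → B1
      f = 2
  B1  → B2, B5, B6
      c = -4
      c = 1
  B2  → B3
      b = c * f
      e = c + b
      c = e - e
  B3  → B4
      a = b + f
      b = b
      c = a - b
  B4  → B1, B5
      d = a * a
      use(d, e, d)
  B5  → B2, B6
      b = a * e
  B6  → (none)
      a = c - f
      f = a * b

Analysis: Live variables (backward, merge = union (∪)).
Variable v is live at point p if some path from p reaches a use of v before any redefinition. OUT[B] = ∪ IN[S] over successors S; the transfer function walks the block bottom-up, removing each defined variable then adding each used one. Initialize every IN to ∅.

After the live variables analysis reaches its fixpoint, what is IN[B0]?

Per-block solution:
  B0:   IN={a, b, e}   OUT={a, b, e, f}
  B1:   IN={a, b, e, f}   OUT={a, b, c, e, f}
  B2:   IN={c, f}   OUT={b, e, f}
  B3:   IN={b, e, f}   OUT={a, b, c, e, f}
  B4:   IN={a, b, c, e, f}   OUT={a, b, c, e, f}
  B5:   IN={a, c, e, f}   OUT={b, c, f}
  B6:   IN={b, c, f}   OUT={}

Merge at B0: OUT[B0] = IN[B1] = {a, b, e, f}
Applying B0's transfer function to that OUT value gives IN[B0] (row B0 above).

Answer: {a, b, e}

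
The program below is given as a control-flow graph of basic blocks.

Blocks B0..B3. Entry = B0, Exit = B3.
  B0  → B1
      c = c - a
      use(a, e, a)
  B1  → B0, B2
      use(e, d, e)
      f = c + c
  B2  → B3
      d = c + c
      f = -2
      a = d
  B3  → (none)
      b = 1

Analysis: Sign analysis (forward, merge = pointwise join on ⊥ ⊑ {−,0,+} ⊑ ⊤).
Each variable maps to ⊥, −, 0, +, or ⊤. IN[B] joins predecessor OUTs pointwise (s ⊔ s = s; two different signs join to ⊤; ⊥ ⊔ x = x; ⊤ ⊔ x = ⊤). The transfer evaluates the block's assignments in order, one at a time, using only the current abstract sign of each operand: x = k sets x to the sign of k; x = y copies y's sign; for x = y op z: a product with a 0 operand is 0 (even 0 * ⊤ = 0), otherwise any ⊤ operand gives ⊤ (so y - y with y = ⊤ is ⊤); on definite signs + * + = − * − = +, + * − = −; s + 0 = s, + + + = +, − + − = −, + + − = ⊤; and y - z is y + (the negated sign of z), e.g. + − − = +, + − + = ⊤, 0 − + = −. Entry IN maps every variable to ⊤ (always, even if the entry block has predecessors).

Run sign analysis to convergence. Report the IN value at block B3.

Answer: {a: ⊤, b: ⊤, c: ⊤, d: ⊤, e: ⊤, f: -}

Trace:
Converged values:
  B0: | IN=(all ⊤) | OUT=(all ⊤)
  B1: | IN=(all ⊤) | OUT=(all ⊤)
  B2: | IN=(all ⊤) | OUT={f:-; rest ⊤}
  B3: | IN={f:-; rest ⊤} | OUT={b:+, f:-; rest ⊤}

Merge at B3: IN[B3] = OUT[B2] = {a: ⊤, b: ⊤, c: ⊤, d: ⊤, e: ⊤, f: -}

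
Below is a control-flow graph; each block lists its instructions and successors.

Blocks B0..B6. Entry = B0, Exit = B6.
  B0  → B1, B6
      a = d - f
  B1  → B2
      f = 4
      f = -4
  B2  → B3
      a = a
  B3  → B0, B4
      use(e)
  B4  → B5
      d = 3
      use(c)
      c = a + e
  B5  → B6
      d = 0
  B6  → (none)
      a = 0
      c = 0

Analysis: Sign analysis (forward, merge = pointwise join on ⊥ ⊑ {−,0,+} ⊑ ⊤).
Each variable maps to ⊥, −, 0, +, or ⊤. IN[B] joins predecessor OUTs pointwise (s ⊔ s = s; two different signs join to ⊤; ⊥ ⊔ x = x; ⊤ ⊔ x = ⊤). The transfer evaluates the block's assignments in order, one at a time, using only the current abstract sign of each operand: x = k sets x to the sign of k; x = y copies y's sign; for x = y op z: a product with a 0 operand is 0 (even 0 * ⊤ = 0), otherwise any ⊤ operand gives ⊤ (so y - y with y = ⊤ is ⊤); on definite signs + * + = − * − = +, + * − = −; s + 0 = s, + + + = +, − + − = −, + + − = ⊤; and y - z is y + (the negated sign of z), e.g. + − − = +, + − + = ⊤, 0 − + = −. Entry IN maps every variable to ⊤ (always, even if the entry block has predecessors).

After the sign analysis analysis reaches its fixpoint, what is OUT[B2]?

Per-block solution:
  B0:   IN=(all ⊤)   OUT=(all ⊤)
  B1:   IN=(all ⊤)   OUT={f:-; rest ⊤}
  B2:   IN={f:-; rest ⊤}   OUT={f:-; rest ⊤}
  B3:   IN={f:-; rest ⊤}   OUT={f:-; rest ⊤}
  B4:   IN={f:-; rest ⊤}   OUT={d:+, f:-; rest ⊤}
  B5:   IN={d:+, f:-; rest ⊤}   OUT={d:0, f:-; rest ⊤}
  B6:   IN=(all ⊤)   OUT={a:0, c:0; rest ⊤}

Merge at B2: IN[B2] = OUT[B1] = {a: ⊤, b: ⊤, c: ⊤, d: ⊤, e: ⊤, f: -}
Applying B2's transfer function to that IN value gives OUT[B2] (row B2 above).

Answer: {a: ⊤, b: ⊤, c: ⊤, d: ⊤, e: ⊤, f: -}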